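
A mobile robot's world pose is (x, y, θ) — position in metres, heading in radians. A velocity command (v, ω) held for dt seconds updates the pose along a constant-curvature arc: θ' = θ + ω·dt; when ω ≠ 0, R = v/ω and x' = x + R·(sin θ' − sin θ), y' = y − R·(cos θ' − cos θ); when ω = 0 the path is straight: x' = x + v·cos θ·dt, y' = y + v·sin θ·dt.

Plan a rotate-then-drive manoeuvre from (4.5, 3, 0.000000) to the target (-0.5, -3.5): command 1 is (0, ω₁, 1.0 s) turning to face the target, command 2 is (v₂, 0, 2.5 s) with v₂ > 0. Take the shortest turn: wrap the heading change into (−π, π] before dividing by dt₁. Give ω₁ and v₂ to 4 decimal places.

ω₁ = -2.2265, v₂ = 3.2802

heading to target = atan2(-3.5−3, -0.5−4.5) = -2.2265
Δθ = wrap(-2.2265 − 0.0000) = -2.2265; ω₁ = Δθ/dt₁ = -2.2265
distance = √((-0.5−4.5)² + (-3.5−3)²) = 8.2006; v₂ = distance/dt₂ = 3.2802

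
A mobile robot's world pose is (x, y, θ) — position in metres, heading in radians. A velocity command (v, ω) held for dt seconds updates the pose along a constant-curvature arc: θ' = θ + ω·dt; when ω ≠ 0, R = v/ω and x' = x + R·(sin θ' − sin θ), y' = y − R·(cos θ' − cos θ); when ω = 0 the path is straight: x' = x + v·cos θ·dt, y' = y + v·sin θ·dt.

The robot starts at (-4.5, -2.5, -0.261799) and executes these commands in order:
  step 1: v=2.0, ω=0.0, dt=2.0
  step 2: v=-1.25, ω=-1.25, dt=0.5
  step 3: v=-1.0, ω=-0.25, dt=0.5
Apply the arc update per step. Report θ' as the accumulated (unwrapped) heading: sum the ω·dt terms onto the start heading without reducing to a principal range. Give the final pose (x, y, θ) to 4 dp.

step 1: θ'=-0.2618 (straight) → pose (-0.6363, -3.5353, -0.2618)
step 2: θ'=-0.8868 (R=1.0000) → pose (-1.1525, -3.2012, -0.8868)
step 3: θ'=-1.0118 (R=4.0000) → pose (-1.4435, -2.7950, -1.0118)

(-1.4435, -2.7950, -1.0118)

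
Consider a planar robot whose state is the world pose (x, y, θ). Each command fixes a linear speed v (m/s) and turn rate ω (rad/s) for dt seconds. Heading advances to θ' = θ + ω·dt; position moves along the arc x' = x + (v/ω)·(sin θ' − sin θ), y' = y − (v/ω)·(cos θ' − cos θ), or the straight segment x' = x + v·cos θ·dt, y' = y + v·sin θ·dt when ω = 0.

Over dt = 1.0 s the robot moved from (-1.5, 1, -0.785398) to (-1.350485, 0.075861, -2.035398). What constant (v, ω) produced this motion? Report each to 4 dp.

v = 1.0000, ω = -1.2500

Δθ = -2.035398 − -0.785398 = -1.250000
ω = Δθ/dt = -1.250000/1.0 = -1.2500
R = −Δy/(cos θ' − cos θ) = -0.8000
v = R·ω = -0.8000·-1.2500 = 1.0000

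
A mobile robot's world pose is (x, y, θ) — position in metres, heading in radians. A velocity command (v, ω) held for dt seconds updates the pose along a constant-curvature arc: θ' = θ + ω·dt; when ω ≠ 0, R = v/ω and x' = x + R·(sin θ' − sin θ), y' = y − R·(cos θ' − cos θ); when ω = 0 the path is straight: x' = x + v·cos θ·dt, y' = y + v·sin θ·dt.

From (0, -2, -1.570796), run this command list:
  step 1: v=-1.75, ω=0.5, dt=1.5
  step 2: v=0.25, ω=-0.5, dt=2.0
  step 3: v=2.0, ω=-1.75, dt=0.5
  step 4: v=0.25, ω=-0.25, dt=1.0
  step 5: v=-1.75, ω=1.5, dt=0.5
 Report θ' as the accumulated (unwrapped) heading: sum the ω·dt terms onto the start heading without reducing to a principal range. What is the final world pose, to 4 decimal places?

step 1: θ'=-0.8208 (R=-3.5000) → pose (-0.9391, 0.3857, -0.8208)
step 2: θ'=-1.8208 (R=-0.5000) → pose (-0.8205, -0.0788, -1.8208)
step 3: θ'=-2.6958 (R=-1.1429) → pose (-1.4350, -0.8272, -2.6958)
step 4: θ'=-2.9458 (R=-1.0000) → pose (-1.6717, -0.9058, -2.9458)
step 5: θ'=-2.1958 (R=-1.1667) → pose (-0.9525, -0.4441, -2.1958)

(-0.9525, -0.4441, -2.1958)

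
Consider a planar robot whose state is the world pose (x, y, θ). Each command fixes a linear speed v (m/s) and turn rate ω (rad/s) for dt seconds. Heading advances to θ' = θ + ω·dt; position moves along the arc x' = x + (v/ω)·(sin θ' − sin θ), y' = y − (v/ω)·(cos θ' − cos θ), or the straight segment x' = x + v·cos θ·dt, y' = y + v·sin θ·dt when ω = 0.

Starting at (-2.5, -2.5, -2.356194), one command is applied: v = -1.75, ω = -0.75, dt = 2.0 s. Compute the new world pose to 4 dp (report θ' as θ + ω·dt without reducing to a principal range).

θ' = -2.3562 + -0.75·2.0 = -3.8562
R = v/ω = -1.75/-0.75 = 2.3333
x' = -2.5 + 2.3333·(sin -3.8562 − sin -2.3562) = 0.6790
y' = -2.5 − 2.3333·(cos -3.8562 − cos -2.3562) = -2.3874

(0.6790, -2.3874, -3.8562)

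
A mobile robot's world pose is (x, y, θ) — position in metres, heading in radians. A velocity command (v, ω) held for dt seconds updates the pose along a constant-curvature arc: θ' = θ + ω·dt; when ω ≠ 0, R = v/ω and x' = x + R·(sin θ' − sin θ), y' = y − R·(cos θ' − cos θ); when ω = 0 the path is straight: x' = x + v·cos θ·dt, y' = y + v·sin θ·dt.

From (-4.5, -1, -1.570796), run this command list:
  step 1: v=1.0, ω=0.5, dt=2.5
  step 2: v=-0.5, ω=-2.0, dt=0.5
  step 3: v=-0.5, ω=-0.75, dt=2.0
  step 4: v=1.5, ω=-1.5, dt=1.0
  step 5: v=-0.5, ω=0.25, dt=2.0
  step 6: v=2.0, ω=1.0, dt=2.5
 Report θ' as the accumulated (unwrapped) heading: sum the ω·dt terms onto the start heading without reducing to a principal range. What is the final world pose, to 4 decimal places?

(-6.6999, -4.2014, -1.3208)

step 1: θ'=-0.3208 (R=2.0000) → pose (-3.1306, -2.8980, -0.3208)
step 2: θ'=-1.3208 (R=0.2500) → pose (-3.2940, -2.7226, -1.3208)
step 3: θ'=-2.8208 (R=0.6667) → pose (-2.8583, -1.9250, -2.8208)
step 4: θ'=-4.3208 (R=-1.0000) → pose (-4.0979, -1.3577, -4.3208)
step 5: θ'=-3.8208 (R=-2.0000) → pose (-3.5057, -2.1505, -3.8208)
step 6: θ'=-1.3208 (R=2.0000) → pose (-6.6999, -4.2014, -1.3208)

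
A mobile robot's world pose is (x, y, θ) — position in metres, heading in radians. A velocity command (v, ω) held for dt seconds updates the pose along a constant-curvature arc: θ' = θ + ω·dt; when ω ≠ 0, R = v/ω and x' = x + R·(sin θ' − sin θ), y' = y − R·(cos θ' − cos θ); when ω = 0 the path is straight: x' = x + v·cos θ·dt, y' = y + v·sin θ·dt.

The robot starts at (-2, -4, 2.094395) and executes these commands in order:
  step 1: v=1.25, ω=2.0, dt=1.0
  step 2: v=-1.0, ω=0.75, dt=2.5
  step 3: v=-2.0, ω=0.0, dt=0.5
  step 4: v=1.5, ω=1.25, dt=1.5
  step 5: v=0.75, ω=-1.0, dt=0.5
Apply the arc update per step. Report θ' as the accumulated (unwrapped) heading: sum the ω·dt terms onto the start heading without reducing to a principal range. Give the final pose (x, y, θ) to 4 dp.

step 1: θ'=4.0944 (R=0.6250) → pose (-3.0507, -3.9504, 4.0944)
step 2: θ'=5.9694 (R=-1.3333) → pose (-3.7258, -1.9096, 5.9694)
step 3: θ'=5.9694 (straight) → pose (-4.6770, -1.6009, 5.9694)
step 4: θ'=7.8444 (R=1.2000) → pose (-3.1067, -0.4710, 7.8444)
step 5: θ'=7.3444 (R=-0.7500) → pose (-3.0114, -0.1124, 7.3444)

(-3.0114, -0.1124, 7.3444)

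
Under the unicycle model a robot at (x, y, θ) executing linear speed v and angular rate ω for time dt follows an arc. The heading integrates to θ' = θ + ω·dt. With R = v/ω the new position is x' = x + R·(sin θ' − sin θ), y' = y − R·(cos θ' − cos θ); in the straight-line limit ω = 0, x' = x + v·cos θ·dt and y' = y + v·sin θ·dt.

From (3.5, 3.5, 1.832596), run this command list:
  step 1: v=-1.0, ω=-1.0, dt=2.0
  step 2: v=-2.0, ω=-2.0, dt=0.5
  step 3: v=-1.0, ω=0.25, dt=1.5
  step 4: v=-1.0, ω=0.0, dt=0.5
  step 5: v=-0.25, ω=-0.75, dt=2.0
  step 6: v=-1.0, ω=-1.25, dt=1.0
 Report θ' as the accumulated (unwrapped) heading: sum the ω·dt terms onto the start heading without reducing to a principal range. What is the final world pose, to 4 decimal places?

(1.3323, 5.1054, -3.5424)

step 1: θ'=-0.1674 (R=1.0000) → pose (2.3675, 2.2552, -0.1674)
step 2: θ'=-1.1674 (R=1.0000) → pose (1.6143, 2.8486, -1.1674)
step 3: θ'=-0.7924 (R=-4.0000) → pose (0.7836, 4.0870, -0.7924)
step 4: θ'=-0.7924 (straight) → pose (0.4325, 4.4430, -0.7924)
step 5: θ'=-2.2924 (R=0.3333) → pose (0.4196, 4.8973, -2.2924)
step 6: θ'=-3.5424 (R=0.8000) → pose (1.3323, 5.1054, -3.5424)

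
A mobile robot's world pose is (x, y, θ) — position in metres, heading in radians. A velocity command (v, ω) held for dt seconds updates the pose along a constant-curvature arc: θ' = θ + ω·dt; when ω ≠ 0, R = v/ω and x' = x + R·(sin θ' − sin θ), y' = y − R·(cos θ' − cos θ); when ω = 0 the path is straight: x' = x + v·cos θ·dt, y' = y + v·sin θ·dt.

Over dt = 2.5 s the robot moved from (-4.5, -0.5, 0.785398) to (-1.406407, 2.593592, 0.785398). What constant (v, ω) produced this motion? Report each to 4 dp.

v = 1.7500, ω = 0.0000

Δθ = 0.785398 − 0.785398 = 0.000000
ω = Δθ/dt = 0.000000/2.5 = 0.0000
ω = 0 → v = (Δx·cos θ + Δy·sin θ)/dt = 1.7500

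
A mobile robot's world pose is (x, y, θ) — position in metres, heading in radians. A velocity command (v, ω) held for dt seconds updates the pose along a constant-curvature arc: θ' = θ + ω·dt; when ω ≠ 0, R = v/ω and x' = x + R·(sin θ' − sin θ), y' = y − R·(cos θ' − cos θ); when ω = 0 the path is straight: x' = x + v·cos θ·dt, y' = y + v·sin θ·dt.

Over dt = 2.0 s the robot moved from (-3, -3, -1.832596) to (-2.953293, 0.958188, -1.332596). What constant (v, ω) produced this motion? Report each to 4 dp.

v = -2.0000, ω = 0.2500

Δθ = -1.332596 − -1.832596 = 0.500000
ω = Δθ/dt = 0.500000/2.0 = 0.2500
R = −Δy/(cos θ' − cos θ) = -8.0000
v = R·ω = -8.0000·0.2500 = -2.0000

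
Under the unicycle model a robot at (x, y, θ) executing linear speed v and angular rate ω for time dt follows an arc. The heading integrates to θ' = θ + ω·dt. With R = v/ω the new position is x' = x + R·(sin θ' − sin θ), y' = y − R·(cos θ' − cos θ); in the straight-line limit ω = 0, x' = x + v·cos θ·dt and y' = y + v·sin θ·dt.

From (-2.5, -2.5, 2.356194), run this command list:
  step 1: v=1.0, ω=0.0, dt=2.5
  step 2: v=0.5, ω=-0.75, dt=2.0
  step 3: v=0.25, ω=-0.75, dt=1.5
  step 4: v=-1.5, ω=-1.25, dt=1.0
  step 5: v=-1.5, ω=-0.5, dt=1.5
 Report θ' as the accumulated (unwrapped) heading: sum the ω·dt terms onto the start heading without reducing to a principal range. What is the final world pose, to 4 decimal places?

step 1: θ'=2.3562 (straight) → pose (-4.2678, -0.7322, 2.3562)
step 2: θ'=0.8562 (R=-0.6667) → pose (-4.2999, 0.1761, 0.8562)
step 3: θ'=-0.2688 (R=-0.3333) → pose (-3.9596, 0.2790, -0.2688)
step 4: θ'=-1.5188 (R=1.2000) → pose (-4.8393, 1.3735, -1.5188)
step 5: θ'=-2.2688 (R=3.0000) → pose (-4.1417, 3.4575, -2.2688)

(-4.1417, 3.4575, -2.2688)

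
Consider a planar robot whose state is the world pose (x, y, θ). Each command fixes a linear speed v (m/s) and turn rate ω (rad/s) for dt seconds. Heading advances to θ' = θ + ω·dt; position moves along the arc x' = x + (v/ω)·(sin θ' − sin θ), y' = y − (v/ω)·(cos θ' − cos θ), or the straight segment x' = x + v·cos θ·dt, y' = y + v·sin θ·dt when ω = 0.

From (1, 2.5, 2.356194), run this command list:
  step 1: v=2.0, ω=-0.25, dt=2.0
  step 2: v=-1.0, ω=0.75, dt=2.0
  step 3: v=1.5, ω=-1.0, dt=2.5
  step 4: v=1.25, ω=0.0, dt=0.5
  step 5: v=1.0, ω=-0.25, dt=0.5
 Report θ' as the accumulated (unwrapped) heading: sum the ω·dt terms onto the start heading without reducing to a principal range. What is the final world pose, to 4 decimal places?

(-0.1487, 8.2541, 0.7312)

step 1: θ'=1.8562 (R=-8.0000) → pose (-1.0195, 5.9045, 1.8562)
step 2: θ'=3.3562 (R=-1.3333) → pose (0.5438, 4.9772, 3.3562)
step 3: θ'=0.8562 (R=-1.5000) → pose (-0.9087, 7.4257, 0.8562)
step 4: θ'=0.8562 (straight) → pose (-0.4991, 7.8978, 0.8562)
step 5: θ'=0.7312 (R=-4.0000) → pose (-0.1487, 8.2541, 0.7312)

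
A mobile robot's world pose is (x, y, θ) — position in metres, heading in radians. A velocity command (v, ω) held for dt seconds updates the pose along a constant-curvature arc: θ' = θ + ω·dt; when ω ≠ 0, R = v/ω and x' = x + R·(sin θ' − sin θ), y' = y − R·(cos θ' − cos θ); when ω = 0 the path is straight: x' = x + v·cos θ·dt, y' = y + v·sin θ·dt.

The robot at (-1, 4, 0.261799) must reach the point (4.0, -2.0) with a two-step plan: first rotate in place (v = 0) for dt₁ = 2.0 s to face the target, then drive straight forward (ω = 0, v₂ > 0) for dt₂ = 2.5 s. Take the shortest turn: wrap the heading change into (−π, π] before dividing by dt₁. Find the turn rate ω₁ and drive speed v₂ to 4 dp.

heading to target = atan2(-2−4, 4−-1) = -0.8761
Δθ = wrap(-0.8761 − 0.2618) = -1.1379; ω₁ = Δθ/dt₁ = -0.5689
distance = √((4−-1)² + (-2−4)²) = 7.8102; v₂ = distance/dt₂ = 3.1241

ω₁ = -0.5689, v₂ = 3.1241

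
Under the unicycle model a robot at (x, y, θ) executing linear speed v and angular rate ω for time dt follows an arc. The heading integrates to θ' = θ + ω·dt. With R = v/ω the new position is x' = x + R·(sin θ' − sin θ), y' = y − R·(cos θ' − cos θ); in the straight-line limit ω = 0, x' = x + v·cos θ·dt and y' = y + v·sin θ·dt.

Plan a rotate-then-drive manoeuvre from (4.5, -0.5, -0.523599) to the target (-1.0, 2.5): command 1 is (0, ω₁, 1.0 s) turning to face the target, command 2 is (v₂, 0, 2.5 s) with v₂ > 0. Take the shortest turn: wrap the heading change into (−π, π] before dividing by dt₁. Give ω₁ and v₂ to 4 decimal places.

heading to target = atan2(2.5−-0.5, -1−4.5) = 2.6422
Δθ = wrap(2.6422 − -0.5236) = -3.1173; ω₁ = Δθ/dt₁ = -3.1173
distance = √((-1−4.5)² + (2.5−-0.5)²) = 6.2650; v₂ = distance/dt₂ = 2.5060

ω₁ = -3.1173, v₂ = 2.5060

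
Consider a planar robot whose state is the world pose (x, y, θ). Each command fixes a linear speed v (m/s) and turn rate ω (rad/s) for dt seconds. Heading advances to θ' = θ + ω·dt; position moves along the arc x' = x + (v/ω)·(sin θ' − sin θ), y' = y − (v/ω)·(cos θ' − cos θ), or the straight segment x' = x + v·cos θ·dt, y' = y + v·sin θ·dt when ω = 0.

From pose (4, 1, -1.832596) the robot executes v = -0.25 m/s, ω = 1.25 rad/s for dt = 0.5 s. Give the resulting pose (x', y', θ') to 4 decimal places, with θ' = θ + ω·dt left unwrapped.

θ' = -1.8326 + 1.25·0.5 = -1.2076
R = v/ω = -0.25/1.25 = -0.2000
x' = 4 + -0.2000·(sin -1.2076 − sin -1.8326) = 3.9938
y' = 1 − -0.2000·(cos -1.2076 − cos -1.8326) = 1.1228

(3.9938, 1.1228, -1.2076)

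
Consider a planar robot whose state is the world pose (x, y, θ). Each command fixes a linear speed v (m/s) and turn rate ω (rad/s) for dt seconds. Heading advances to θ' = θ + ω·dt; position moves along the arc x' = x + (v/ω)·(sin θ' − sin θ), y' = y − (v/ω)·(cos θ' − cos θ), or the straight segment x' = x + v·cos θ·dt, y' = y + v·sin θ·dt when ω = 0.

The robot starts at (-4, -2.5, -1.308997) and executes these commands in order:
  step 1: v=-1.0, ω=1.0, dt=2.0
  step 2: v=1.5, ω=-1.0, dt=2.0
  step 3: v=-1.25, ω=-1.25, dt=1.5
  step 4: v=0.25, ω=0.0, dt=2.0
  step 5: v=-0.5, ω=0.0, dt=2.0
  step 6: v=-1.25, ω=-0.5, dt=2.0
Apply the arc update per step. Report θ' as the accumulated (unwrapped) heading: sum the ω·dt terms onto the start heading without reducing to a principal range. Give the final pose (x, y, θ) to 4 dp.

(0.3626, -2.7566, -4.1840)

step 1: θ'=0.6910 (R=-1.0000) → pose (-5.6032, -1.9882, 0.6910)
step 2: θ'=-1.3090 (R=-1.5000) → pose (-3.1984, -2.7559, -1.3090)
step 3: θ'=-3.1840 (R=1.0000) → pose (-2.1901, -1.4980, -3.1840)
step 4: θ'=-3.1840 (straight) → pose (-2.6896, -1.4768, -3.1840)
step 5: θ'=-3.1840 (straight) → pose (-1.6905, -1.5192, -3.1840)
step 6: θ'=-4.1840 (R=2.5000) → pose (0.3626, -2.7566, -4.1840)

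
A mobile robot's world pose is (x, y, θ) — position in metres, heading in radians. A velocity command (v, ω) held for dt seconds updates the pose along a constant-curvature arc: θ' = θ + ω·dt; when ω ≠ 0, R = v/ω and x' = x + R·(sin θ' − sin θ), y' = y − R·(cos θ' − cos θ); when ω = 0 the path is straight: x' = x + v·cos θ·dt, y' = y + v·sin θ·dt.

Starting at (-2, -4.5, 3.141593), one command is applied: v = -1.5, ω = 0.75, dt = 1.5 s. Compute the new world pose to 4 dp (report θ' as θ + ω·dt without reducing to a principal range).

(-0.1955, -3.3624, 4.2666)

θ' = 3.1416 + 0.75·1.5 = 4.2666
R = v/ω = -1.5/0.75 = -2.0000
x' = -2 + -2.0000·(sin 4.2666 − sin 3.1416) = -0.1955
y' = -4.5 − -2.0000·(cos 4.2666 − cos 3.1416) = -3.3624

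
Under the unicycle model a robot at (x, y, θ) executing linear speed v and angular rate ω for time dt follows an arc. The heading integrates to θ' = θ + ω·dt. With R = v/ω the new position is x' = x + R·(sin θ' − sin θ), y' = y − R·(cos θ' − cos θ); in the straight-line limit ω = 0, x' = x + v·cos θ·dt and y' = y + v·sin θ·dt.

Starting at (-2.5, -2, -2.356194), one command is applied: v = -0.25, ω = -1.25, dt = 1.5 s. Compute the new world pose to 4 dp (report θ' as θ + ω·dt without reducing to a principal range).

θ' = -2.3562 + -1.25·1.5 = -4.2312
R = v/ω = -0.25/-1.25 = 0.2000
x' = -2.5 + 0.2000·(sin -4.2312 − sin -2.3562) = -2.1813
y' = -2 − 0.2000·(cos -4.2312 − cos -2.3562) = -2.0489

(-2.1813, -2.0489, -4.2312)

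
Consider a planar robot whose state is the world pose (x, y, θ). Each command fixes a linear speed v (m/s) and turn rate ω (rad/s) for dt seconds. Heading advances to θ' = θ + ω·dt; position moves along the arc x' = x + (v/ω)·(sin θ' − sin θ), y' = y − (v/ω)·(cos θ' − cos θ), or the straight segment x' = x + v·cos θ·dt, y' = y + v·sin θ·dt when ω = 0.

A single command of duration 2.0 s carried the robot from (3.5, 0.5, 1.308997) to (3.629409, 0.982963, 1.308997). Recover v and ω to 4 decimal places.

Δθ = 1.308997 − 1.308997 = 0.000000
ω = Δθ/dt = 0.000000/2.0 = 0.0000
ω = 0 → v = (Δx·cos θ + Δy·sin θ)/dt = 0.2500

v = 0.2500, ω = 0.0000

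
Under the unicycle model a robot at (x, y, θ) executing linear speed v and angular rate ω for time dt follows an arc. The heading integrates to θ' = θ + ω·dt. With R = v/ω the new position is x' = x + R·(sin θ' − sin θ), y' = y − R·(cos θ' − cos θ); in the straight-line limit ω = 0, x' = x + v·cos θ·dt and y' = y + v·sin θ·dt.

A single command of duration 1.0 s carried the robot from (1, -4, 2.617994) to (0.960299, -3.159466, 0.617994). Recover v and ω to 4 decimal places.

Δθ = 0.617994 − 2.617994 = -2.000000
ω = Δθ/dt = -2.000000/1.0 = -2.0000
R = −Δy/(cos θ' − cos θ) = -0.5000
v = R·ω = -0.5000·-2.0000 = 1.0000

v = 1.0000, ω = -2.0000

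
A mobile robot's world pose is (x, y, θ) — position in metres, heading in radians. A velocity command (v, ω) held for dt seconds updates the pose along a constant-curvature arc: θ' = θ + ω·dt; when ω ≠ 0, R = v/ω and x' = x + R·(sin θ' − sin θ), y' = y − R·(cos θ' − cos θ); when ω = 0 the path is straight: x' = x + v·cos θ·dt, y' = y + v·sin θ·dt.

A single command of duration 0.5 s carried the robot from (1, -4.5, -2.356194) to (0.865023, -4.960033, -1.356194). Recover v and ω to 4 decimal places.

Δθ = -1.356194 − -2.356194 = 1.000000
ω = Δθ/dt = 1.000000/0.5 = 2.0000
R = −Δy/(cos θ' − cos θ) = 0.5000
v = R·ω = 0.5000·2.0000 = 1.0000

v = 1.0000, ω = 2.0000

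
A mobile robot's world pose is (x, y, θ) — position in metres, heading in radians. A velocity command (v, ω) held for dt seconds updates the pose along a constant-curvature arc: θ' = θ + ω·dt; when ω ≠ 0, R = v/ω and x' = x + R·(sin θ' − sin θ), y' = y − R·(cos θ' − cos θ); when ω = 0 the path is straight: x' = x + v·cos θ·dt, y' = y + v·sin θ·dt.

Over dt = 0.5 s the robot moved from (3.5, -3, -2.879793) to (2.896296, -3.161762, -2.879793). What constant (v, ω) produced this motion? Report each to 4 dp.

v = 1.2500, ω = 0.0000

Δθ = -2.879793 − -2.879793 = 0.000000
ω = Δθ/dt = 0.000000/0.5 = 0.0000
ω = 0 → v = (Δx·cos θ + Δy·sin θ)/dt = 1.2500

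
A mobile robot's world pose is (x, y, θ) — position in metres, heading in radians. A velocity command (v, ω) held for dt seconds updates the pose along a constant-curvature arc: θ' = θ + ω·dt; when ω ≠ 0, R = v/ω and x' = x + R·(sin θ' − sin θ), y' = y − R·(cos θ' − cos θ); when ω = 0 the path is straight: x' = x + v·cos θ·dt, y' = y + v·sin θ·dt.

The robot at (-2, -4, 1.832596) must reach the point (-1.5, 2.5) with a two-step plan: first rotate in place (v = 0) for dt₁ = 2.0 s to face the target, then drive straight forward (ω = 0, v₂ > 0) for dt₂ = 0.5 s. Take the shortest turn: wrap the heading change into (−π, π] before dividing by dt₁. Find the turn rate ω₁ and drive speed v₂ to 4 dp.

heading to target = atan2(2.5−-4, -1.5−-2) = 1.4940
Δθ = wrap(1.4940 − 1.8326) = -0.3386; ω₁ = Δθ/dt₁ = -0.1693
distance = √((-1.5−-2)² + (2.5−-4)²) = 6.5192; v₂ = distance/dt₂ = 13.0384

ω₁ = -0.1693, v₂ = 13.0384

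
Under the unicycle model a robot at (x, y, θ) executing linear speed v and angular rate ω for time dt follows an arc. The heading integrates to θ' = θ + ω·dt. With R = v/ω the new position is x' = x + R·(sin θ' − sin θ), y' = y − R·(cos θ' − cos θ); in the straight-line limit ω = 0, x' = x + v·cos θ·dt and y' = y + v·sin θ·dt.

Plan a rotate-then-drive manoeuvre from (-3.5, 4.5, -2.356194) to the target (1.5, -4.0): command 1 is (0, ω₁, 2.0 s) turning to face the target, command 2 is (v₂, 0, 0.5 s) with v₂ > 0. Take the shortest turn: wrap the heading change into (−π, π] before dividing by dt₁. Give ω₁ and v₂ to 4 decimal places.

heading to target = atan2(-4−4.5, 1.5−-3.5) = -1.0391
Δθ = wrap(-1.0391 − -2.3562) = 1.3171; ω₁ = Δθ/dt₁ = 0.6586
distance = √((1.5−-3.5)² + (-4−4.5)²) = 9.8615; v₂ = distance/dt₂ = 19.7231

ω₁ = 0.6586, v₂ = 19.7231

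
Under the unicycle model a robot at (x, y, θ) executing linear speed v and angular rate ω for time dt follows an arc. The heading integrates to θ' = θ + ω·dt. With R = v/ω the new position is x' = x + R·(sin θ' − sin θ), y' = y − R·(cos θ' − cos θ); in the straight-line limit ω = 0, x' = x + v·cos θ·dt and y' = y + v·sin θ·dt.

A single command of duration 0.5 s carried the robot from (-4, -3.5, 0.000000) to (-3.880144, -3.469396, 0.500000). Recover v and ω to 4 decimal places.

v = 0.2500, ω = 1.0000

Δθ = 0.500000 − 0.000000 = 0.500000
ω = Δθ/dt = 0.500000/0.5 = 1.0000
R = Δx/(sin θ' − sin θ) = 0.2500
v = R·ω = 0.2500·1.0000 = 0.2500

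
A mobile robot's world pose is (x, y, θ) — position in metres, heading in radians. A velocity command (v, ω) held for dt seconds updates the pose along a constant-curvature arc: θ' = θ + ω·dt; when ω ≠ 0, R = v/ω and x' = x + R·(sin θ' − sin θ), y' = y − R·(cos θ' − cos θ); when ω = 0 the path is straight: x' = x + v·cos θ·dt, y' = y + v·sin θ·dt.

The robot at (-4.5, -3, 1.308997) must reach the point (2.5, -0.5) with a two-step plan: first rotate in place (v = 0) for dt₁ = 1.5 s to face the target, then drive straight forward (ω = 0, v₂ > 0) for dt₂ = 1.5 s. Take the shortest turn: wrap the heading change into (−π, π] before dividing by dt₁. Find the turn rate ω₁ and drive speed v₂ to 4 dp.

heading to target = atan2(-0.5−-3, 2.5−-4.5) = 0.3430
Δθ = wrap(0.3430 − 1.3090) = -0.9660; ω₁ = Δθ/dt₁ = -0.6440
distance = √((2.5−-4.5)² + (-0.5−-3)²) = 7.4330; v₂ = distance/dt₂ = 4.9554

ω₁ = -0.6440, v₂ = 4.9554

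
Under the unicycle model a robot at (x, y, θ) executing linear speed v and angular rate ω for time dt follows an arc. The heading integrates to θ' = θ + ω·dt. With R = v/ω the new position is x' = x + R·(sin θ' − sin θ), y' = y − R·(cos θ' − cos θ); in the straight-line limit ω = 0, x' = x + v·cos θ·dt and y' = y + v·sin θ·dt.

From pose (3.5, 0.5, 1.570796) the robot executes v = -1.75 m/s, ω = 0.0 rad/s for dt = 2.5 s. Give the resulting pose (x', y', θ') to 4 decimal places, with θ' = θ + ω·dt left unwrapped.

(3.5000, -3.8750, 1.5708)

θ' = 1.5708 + 0.0·2.5 = 1.5708
ω = 0 → straight: x' = 3.5 + -1.75·cos(1.5708)·2.5 = 3.5000
y' = 0.5 + -1.75·sin(1.5708)·2.5 = -3.8750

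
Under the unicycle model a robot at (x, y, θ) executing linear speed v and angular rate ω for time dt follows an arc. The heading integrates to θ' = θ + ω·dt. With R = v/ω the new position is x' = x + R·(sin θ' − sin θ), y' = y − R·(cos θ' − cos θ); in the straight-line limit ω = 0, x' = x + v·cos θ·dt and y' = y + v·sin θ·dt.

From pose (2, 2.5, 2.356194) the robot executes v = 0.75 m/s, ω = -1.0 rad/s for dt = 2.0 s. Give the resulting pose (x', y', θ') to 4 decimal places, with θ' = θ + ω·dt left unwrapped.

(2.2688, 3.7333, 0.3562)

θ' = 2.3562 + -1.0·2.0 = 0.3562
R = v/ω = 0.75/-1.0 = -0.7500
x' = 2 + -0.7500·(sin 0.3562 − sin 2.3562) = 2.2688
y' = 2.5 − -0.7500·(cos 0.3562 − cos 2.3562) = 3.7333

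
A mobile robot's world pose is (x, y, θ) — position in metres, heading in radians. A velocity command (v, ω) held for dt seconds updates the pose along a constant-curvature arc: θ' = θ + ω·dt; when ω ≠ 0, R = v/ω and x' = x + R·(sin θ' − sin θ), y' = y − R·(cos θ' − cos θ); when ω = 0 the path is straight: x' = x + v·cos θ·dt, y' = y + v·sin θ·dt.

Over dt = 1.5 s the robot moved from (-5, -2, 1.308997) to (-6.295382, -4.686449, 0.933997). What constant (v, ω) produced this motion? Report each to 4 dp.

Δθ = 0.933997 − 1.308997 = -0.375000
ω = Δθ/dt = -0.375000/1.5 = -0.2500
R = −Δy/(cos θ' − cos θ) = 8.0000
v = R·ω = 8.0000·-0.2500 = -2.0000

v = -2.0000, ω = -0.2500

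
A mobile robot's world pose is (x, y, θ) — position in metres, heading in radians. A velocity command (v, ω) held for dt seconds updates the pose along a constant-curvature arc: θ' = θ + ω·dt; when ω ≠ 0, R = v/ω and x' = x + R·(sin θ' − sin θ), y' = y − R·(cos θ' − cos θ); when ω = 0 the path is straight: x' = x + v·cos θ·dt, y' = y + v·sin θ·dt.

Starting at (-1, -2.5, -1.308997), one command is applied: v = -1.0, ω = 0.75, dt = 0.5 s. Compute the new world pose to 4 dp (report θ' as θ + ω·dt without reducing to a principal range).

(-1.2159, -2.0523, -0.9340)

θ' = -1.3090 + 0.75·0.5 = -0.9340
R = v/ω = -1.0/0.75 = -1.3333
x' = -1 + -1.3333·(sin -0.9340 − sin -1.3090) = -1.2159
y' = -2.5 − -1.3333·(cos -0.9340 − cos -1.3090) = -2.0523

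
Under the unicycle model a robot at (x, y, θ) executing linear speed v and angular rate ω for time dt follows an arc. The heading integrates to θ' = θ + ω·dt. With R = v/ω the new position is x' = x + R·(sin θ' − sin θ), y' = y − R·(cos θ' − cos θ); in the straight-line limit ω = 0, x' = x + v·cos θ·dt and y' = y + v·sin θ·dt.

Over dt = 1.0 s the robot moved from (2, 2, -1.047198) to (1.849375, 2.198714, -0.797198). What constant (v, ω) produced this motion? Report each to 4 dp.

v = -0.2500, ω = 0.2500

Δθ = -0.797198 − -1.047198 = 0.250000
ω = Δθ/dt = 0.250000/1.0 = 0.2500
R = −Δy/(cos θ' − cos θ) = -1.0000
v = R·ω = -1.0000·0.2500 = -0.2500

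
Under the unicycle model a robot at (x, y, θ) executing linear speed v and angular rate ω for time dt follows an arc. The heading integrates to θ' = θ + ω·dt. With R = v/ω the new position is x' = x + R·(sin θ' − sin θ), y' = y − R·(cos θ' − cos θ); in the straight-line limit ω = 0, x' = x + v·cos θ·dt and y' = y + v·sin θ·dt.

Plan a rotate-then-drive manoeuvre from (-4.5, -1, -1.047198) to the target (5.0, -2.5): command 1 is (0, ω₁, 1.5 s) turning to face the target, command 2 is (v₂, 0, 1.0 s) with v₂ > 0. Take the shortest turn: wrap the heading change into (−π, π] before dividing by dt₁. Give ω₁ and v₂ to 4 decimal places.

ω₁ = 0.5937, v₂ = 9.6177

heading to target = atan2(-2.5−-1, 5−-4.5) = -0.1566
Δθ = wrap(-0.1566 − -1.0472) = 0.8906; ω₁ = Δθ/dt₁ = 0.5937
distance = √((5−-4.5)² + (-2.5−-1)²) = 9.6177; v₂ = distance/dt₂ = 9.6177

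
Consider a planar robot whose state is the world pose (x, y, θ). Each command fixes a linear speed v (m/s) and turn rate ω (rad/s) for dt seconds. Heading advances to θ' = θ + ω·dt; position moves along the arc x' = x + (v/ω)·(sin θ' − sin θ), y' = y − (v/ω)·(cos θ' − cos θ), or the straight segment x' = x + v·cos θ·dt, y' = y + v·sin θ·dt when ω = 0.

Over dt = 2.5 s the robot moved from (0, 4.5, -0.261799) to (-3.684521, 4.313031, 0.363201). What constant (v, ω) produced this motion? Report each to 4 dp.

v = -1.5000, ω = 0.2500

Δθ = 0.363201 − -0.261799 = 0.625000
ω = Δθ/dt = 0.625000/2.5 = 0.2500
R = Δx/(sin θ' − sin θ) = -6.0000
v = R·ω = -6.0000·0.2500 = -1.5000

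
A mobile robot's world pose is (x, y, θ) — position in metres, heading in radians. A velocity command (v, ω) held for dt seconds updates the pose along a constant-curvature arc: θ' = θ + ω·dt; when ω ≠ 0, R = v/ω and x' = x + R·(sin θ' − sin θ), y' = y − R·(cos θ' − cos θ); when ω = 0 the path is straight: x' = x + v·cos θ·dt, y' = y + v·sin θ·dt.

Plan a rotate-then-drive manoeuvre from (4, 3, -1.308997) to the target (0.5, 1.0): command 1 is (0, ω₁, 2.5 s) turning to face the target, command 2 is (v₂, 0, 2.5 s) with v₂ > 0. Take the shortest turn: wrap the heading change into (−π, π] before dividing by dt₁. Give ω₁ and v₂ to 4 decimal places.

ω₁ = -0.5254, v₂ = 1.6125

heading to target = atan2(1−3, 0.5−4) = -2.6224
Δθ = wrap(-2.6224 − -1.3090) = -1.3134; ω₁ = Δθ/dt₁ = -0.5254
distance = √((0.5−4)² + (1−3)²) = 4.0311; v₂ = distance/dt₂ = 1.6125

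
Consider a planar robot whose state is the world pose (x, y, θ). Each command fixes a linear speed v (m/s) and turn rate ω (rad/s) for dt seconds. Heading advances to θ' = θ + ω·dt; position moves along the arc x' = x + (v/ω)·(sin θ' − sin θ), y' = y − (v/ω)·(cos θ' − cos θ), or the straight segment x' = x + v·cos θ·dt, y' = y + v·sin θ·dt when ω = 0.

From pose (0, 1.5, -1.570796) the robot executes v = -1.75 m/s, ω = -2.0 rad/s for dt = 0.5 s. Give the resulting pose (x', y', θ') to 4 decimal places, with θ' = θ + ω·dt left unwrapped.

(0.4022, 2.2363, -2.5708)

θ' = -1.5708 + -2.0·0.5 = -2.5708
R = v/ω = -1.75/-2.0 = 0.8750
x' = 0 + 0.8750·(sin -2.5708 − sin -1.5708) = 0.4022
y' = 1.5 − 0.8750·(cos -2.5708 − cos -1.5708) = 2.2363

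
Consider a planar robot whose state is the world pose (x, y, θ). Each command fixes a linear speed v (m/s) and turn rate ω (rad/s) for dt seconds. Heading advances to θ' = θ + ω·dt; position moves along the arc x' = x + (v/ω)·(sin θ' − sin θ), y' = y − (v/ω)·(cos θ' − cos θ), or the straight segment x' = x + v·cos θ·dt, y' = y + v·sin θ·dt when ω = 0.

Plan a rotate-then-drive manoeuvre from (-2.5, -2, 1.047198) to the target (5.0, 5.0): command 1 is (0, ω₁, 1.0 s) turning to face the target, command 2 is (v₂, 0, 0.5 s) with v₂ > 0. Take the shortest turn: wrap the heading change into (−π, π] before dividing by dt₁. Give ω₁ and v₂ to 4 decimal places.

ω₁ = -0.2963, v₂ = 20.5183

heading to target = atan2(5−-2, 5−-2.5) = 0.7509
Δθ = wrap(0.7509 − 1.0472) = -0.2963; ω₁ = Δθ/dt₁ = -0.2963
distance = √((5−-2.5)² + (5−-2)²) = 10.2591; v₂ = distance/dt₂ = 20.5183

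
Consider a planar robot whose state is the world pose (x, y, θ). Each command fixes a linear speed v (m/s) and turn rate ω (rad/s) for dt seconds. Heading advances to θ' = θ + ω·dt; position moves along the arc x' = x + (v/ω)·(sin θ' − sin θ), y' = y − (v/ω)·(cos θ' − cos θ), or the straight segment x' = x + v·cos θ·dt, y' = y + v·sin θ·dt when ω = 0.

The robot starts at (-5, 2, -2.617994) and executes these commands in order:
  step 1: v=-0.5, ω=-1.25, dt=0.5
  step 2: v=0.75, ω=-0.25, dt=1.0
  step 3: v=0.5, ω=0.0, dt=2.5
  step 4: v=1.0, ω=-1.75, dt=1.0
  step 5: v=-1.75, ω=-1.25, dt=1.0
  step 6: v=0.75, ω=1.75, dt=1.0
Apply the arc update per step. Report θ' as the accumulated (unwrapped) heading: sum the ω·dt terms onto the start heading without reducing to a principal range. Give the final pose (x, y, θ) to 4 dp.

step 1: θ'=-3.2430 (R=0.4000) → pose (-4.7595, 2.0515, -3.2430)
step 2: θ'=-3.4930 (R=-3.0000) → pose (-5.4885, 2.2195, -3.4930)
step 3: θ'=-3.4930 (straight) → pose (-6.6621, 2.6497, -3.4930)
step 4: θ'=-5.2430 (R=-0.5714) → pose (-6.9582, 3.4754, -5.2430)
step 5: θ'=-6.4930 (R=1.4000) → pose (-8.4573, 2.8146, -6.4930)
step 6: θ'=-4.7430 (R=0.4286) → pose (-7.9397, 3.2206, -4.7430)

(-7.9397, 3.2206, -4.7430)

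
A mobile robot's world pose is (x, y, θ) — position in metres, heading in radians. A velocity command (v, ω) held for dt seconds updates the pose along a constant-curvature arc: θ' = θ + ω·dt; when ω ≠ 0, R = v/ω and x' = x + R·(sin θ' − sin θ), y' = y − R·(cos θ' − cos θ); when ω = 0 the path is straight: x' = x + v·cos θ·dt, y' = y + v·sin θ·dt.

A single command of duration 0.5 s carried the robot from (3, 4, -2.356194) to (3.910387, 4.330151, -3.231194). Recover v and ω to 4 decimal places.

v = -2.0000, ω = -1.7500

Δθ = -3.231194 − -2.356194 = -0.875000
ω = Δθ/dt = -0.875000/0.5 = -1.7500
R = Δx/(sin θ' − sin θ) = 1.1429
v = R·ω = 1.1429·-1.7500 = -2.0000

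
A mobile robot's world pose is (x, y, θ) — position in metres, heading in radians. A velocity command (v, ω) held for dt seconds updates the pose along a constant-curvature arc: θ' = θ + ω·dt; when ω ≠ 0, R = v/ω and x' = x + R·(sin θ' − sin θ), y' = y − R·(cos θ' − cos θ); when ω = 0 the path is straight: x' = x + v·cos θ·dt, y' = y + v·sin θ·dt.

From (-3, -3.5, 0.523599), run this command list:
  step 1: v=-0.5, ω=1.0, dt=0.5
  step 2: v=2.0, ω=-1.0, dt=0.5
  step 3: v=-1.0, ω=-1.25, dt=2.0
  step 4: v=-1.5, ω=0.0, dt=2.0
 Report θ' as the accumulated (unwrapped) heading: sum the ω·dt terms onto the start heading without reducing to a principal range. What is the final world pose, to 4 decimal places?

(-2.4204, 0.7837, -1.9764)

step 1: θ'=1.0236 (R=-0.5000) → pose (-3.1770, -3.6729, 1.0236)
step 2: θ'=0.5236 (R=-2.0000) → pose (-2.4690, -2.9814, 0.5236)
step 3: θ'=-1.9764 (R=0.8000) → pose (-3.6041, -1.9729, -1.9764)
step 4: θ'=-1.9764 (straight) → pose (-2.4204, 0.7837, -1.9764)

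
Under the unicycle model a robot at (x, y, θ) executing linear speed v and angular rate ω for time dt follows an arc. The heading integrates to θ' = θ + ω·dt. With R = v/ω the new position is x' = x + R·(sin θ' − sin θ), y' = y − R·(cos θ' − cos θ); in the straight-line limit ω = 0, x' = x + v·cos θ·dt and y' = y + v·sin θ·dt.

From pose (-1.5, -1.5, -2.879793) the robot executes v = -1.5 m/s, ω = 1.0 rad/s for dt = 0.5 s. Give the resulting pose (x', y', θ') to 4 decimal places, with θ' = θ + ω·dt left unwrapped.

(-0.8529, -1.1365, -2.3798)

θ' = -2.8798 + 1.0·0.5 = -2.3798
R = v/ω = -1.5/1.0 = -1.5000
x' = -1.5 + -1.5000·(sin -2.3798 − sin -2.8798) = -0.8529
y' = -1.5 − -1.5000·(cos -2.3798 − cos -2.8798) = -1.1365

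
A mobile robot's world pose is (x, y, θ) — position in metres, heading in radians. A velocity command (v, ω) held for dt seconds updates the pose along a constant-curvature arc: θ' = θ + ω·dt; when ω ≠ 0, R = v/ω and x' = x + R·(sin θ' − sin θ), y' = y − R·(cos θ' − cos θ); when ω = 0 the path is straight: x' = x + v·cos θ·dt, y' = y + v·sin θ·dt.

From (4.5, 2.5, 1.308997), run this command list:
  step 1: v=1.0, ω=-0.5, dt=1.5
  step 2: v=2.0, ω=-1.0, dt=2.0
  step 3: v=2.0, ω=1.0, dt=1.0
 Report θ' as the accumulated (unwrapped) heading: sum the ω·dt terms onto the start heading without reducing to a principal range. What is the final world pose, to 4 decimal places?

(9.5445, 0.6914, -0.4410)

step 1: θ'=0.5590 (R=-2.0000) → pose (5.3712, 3.6779, 0.5590)
step 2: θ'=-1.4410 (R=-2.0000) → pose (8.4150, 2.2412, -1.4410)
step 3: θ'=-0.4410 (R=2.0000) → pose (9.5445, 0.6914, -0.4410)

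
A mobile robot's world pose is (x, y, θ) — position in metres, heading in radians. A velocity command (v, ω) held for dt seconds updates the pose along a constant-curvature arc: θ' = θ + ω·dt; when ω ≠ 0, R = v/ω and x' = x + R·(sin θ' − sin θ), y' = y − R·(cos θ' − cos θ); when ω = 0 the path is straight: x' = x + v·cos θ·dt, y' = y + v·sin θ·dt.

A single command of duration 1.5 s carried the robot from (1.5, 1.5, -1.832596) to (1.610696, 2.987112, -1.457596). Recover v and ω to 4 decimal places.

v = -1.0000, ω = 0.2500

Δθ = -1.457596 − -1.832596 = 0.375000
ω = Δθ/dt = 0.375000/1.5 = 0.2500
R = −Δy/(cos θ' − cos θ) = -4.0000
v = R·ω = -4.0000·0.2500 = -1.0000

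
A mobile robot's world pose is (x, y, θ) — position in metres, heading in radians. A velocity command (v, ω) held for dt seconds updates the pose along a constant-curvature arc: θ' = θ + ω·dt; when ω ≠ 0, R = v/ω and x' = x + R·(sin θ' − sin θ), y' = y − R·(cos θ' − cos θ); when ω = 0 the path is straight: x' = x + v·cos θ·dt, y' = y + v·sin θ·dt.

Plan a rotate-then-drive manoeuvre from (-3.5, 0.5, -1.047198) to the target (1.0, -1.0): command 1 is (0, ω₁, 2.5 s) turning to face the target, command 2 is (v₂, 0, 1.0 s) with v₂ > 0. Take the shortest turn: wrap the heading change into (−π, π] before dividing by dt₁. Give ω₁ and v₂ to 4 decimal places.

ω₁ = 0.2902, v₂ = 4.7434

heading to target = atan2(-1−0.5, 1−-3.5) = -0.3218
Δθ = wrap(-0.3218 − -1.0472) = 0.7254; ω₁ = Δθ/dt₁ = 0.2902
distance = √((1−-3.5)² + (-1−0.5)²) = 4.7434; v₂ = distance/dt₂ = 4.7434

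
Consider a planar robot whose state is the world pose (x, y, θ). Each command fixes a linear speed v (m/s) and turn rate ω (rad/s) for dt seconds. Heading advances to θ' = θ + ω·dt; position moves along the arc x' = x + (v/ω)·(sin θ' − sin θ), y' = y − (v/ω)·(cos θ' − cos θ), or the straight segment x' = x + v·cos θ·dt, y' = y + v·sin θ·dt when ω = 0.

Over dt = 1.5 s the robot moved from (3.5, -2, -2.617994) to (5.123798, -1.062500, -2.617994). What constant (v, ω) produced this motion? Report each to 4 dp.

Δθ = -2.617994 − -2.617994 = 0.000000
ω = Δθ/dt = 0.000000/1.5 = 0.0000
ω = 0 → v = (Δx·cos θ + Δy·sin θ)/dt = -1.2500

v = -1.2500, ω = 0.0000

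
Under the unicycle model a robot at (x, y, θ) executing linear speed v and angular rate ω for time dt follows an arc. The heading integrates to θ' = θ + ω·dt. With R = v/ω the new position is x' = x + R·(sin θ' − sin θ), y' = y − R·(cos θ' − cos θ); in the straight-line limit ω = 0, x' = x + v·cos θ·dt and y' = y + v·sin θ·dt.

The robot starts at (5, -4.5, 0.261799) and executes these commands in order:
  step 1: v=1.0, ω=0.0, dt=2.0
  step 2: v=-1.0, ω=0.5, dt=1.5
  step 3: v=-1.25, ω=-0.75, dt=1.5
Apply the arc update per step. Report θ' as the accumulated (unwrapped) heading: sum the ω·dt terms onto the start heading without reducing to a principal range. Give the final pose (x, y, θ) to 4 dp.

step 1: θ'=0.2618 (straight) → pose (6.9319, -3.9824, 0.2618)
step 2: θ'=1.0118 (R=-2.0000) → pose (5.7539, -4.8535, 1.0118)
step 3: θ'=-0.1132 (R=1.6667) → pose (4.1527, -5.6256, -0.1132)

(4.1527, -5.6256, -0.1132)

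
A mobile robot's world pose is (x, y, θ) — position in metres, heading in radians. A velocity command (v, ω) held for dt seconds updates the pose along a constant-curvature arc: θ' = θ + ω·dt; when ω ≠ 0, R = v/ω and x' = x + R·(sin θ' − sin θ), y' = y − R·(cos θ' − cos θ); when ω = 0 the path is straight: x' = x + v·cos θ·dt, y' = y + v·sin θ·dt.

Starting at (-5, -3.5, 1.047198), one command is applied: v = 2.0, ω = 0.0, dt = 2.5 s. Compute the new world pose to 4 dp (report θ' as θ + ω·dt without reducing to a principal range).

θ' = 1.0472 + 0.0·2.5 = 1.0472
ω = 0 → straight: x' = -5 + 2.0·cos(1.0472)·2.5 = -2.5000
y' = -3.5 + 2.0·sin(1.0472)·2.5 = 0.8301

(-2.5000, 0.8301, 1.0472)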